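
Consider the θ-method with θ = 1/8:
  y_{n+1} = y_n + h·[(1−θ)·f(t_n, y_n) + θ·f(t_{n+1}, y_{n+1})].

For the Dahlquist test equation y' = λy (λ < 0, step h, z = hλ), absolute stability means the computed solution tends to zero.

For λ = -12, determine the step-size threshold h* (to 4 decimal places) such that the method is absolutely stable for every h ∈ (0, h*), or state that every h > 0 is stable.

(-2.6667,0); λ=-12 ⇒ h* = (8/3)/12 = 0.2222.

Set f=λy, z=hλ:
  y_{n+1} = y_n + z·[7/8·y_n + 1/8·y_{n+1}] ⇒ (1 − 1/8z)y_{n+1} = (1 + 7/8z)y_n
  so R(z) = (1 + 7/8z)/(1 − 1/8z).

Boundary: |R(x)|=1, x<0.
x=-0.95: |R|=0.1508
R=−1: 1+7/8x = −1+1/8x ⇒ -3/4x=2 ⇒ x=2/(-3/4)=-2.6667
Confirm numerically:
  x=-2.179: |R|=0.71255 <1
  x=-1.707: |R|=0.40682 <1
  x=-1.447: |R|=0.22536 <1
  x=-1.212: |R|=0.05254 <1
  x=-3.028: |R|=1.19659 >1
  x=-2.815: |R|=1.08229 >1
Interval (-2.6667, 0).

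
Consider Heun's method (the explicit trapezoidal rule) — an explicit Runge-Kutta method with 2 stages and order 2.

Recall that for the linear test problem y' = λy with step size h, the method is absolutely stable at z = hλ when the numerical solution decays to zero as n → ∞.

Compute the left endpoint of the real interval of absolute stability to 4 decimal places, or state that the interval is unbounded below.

With y'=λy (z=hλ):
  order 2, 2-stage ⇒ R(z)=1+z+z^2/2
  (e.g. R(-1.29)=0.54205, |R|=0.54205)

Solve |R(x)|<1 on ℝ⁻.
x=-1.29: |R|=0.5421
|R(-1.46)|=0.6058 |R(-1.29)|=0.5421 |R(-1.2)|=0.5200
Bisect:
  x_lo=-2.3413 |R|=1.3996  x_hi=-0.2035 |R|=0.8172
  mid=-1.27242 |R|=0.53711 →hi
  mid=-1.80687 |R|=0.82552 →hi
  mid=-2.07409 |R|=1.07684 →lo
  mid=-1.94048 |R|=0.94225 →hi
  mid=-2.00729 |R|=1.00731 →lo
  mid=-1.97388 |R|=0.97422 →hi
  mid=-1.99058 |R|=0.99063 →hi
  mid=-1.99894 |R|=0.99894 →hi
  mid=-2.00311 |R|=1.00312 →lo
  ...
  [-2.00011,-1.99998] ⇒ x*=-2.0000
So |R|<1 on (-2.0000, 0).

left endpoint -2.0000.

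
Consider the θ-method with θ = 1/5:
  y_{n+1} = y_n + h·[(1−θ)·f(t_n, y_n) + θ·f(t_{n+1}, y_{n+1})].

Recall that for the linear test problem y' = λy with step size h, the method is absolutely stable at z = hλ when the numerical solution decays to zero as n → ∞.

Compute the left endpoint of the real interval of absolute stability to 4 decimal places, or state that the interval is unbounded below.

On y'=λy, z=hλ:
  y_{n+1} = y_n + z·[4/5·y_n + 1/5·y_{n+1}] ⇒ (1 − 1/5z)y_{n+1} = (1 + 4/5z)y_n
  R(z) = (1 + 4/5z)/(1 − 1/5z).

Boundary: |R(x)|=1, x<0.
x=-0.66: |R|=0.4170
R=−1: 1+4/5x = −1+1/5x ⇒ -3/5x=2 ⇒ x=2/(-3/5)=-3.3333
Confirm numerically:
  x=-2.971: |R|=0.86363 <1
  x=-2.799: |R|=0.79446 <1
  x=-2.367: |R|=0.60649 <1
  x=-2.182: |R|=0.51908 <1
  x=-3.847: |R|=1.17418 >1
  x=-3.792: |R|=1.15651 >1
  x=-3.515: |R|=1.06400 >1
So |R|<1 on (-3.3333, 0).

left endpoint -3.3333.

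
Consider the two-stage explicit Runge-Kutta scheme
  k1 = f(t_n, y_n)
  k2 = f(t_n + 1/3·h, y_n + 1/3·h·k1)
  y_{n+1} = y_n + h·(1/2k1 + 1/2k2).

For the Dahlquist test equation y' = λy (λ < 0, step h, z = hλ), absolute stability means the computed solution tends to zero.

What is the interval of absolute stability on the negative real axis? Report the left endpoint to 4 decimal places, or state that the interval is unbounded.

z∈(-6.0000,0).

On y'=λy, z=hλ:
  k1=λy_n ⇒ h·k1=z·y_n;  k2=λ(1+1/3z)y_n ⇒ h·k2=z(1+1/3z)y_n
  y_{n+1}/y_n = 1 + 1/2z + 1/2z(1+1/3z) = 1 + z + 1/6z²
  so R(z) = 1 + z + 1/6z².

Need |R(x)|<1, x<0.
x=-0.88: |R|=0.2491
R=1: x+1/6x²=0 ⇒ x=−6=-6.0000; min R=1−1/(4·1/6)=-0.5000>−1
Confirm numerically:
  x=-5.192: |R|=0.30081 <1
  x=-3.997: |R|=0.33433 <1
  x=-3.862: |R|=0.37616 <1
  x=-3.499: |R|=0.45850 <1
  x=-6.515: |R|=1.55920 >1
  x=-6.020: |R|=1.02007 >1
Interval (-6.0000, 0).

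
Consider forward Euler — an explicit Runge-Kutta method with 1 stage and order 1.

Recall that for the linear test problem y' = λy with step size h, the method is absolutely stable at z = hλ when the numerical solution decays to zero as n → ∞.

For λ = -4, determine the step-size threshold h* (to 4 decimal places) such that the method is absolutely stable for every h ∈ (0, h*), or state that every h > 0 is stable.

On y'=λy, z=hλ:
  order 1, 1-stage ⇒ R(z)=1+z
  (e.g. R(-1.76)=-0.76000, |R|=0.76000)

Boundary: |R(x)|=1, x<0.
x=-1.76: |R|=0.7600
|R(-2.35)|=1.3500 |R(-0.99)|=0.0100 |R(-0.82)|=0.1800
Bisect:
  x_lo=-2.5995 |R|=1.5995  x_hi=-0.1662 |R|=0.8338
  mid=-1.38287 |R|=0.38287 →hi
  mid=-1.99120 |R|=0.99120 →hi
  mid=-2.29536 |R|=1.29536 →lo
  mid=-2.14328 |R|=1.14328 →lo
  mid=-2.06724 |R|=1.06724 →lo
  mid=-2.02922 |R|=1.02922 →lo
  mid=-2.01021 |R|=1.01021 →lo
  mid=-2.00070 |R|=1.00070 →lo
  ...
  [-2.00011,-1.99996] ⇒ x*=-2.0000
Interval (-2.0000, 0).

(-2.0000,0); λ=-4 ⇒ h* = 0.5000.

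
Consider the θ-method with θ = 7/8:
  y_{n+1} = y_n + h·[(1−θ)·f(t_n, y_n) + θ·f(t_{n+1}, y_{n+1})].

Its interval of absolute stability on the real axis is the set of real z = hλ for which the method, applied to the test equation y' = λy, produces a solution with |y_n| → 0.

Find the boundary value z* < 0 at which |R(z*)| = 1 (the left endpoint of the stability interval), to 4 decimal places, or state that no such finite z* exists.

interval (−∞, 0).

Set f=λy, z=hλ:
  y_{n+1} = y_n + z·[1/8·y_n + 7/8·y_{n+1}] ⇒ (1 − 7/8z)y_{n+1} = (1 + 1/8z)y_n
  ⇒ R(z) = (1 + 1/8z)/(1 − 7/8z).

Need |R(x)|<1, x<0.
x=-1.45: |R|=0.3609
x=-2: |R|=0.2727
x=-10: |R|=0.0256
x=-100: |R|=0.1299
θ=7/8≥1/2 ⇒ |1+1/8x|<|1−7/8x| ∀x<0 ⇒ interval (−∞,0).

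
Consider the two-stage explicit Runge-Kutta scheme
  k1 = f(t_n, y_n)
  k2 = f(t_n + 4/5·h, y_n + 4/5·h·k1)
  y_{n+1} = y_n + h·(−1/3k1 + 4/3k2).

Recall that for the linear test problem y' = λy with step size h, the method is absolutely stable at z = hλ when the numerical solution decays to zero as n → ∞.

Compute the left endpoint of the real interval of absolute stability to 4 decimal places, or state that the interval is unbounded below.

Set f=λy, z=hλ:
  k1=λy_n ⇒ h·k1=z·y_n;  k2=λ(1+4/5z)y_n ⇒ h·k2=z(1+4/5z)y_n
  y_{n+1}/y_n = 1 − 1/3z + 4/3z(1+4/5z) = 1 + z + 16/15z²
  so R(z) = 1 + z + 16/15z².

Find x<0 with |R(x)|<1.
x=-0.42: |R|=0.7682
R=1: x+16/15x²=0 ⇒ x=−15/16=-0.9375; min R=1−1/(4·16/15)=0.7656>−1
Confirm numerically:
  x=-0.838: |R|=0.91106 <1
  x=-0.799: |R|=0.88196 <1
  x=-0.730: |R|=0.83843 <1
  x=-0.507: |R|=0.76719 <1
  x=-1.055: |R|=1.13223 >1
  x=-1.033: |R|=1.10523 >1
Stable set (-0.9375, 0).

left endpoint -0.9375.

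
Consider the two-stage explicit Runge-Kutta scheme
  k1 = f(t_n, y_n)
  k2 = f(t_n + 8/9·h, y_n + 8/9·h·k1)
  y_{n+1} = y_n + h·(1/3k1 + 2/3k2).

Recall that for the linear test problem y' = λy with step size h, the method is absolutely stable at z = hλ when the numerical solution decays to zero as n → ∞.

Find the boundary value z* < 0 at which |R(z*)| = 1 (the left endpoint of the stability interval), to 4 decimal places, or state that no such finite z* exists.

With y'=λy (z=hλ):
  k1=λy_n ⇒ h·k1=z·y_n;  k2=λ(1+8/9z)y_n ⇒ h·k2=z(1+8/9z)y_n
  y_{n+1}/y_n = 1 + 1/3z + 2/3z(1+8/9z) = 1 + z + 16/27z²
  R(z) = 1 + z + 16/27z².

Need |R(x)|<1, x<0.
x=-1.48: |R|=0.8180
R=1: x+16/27x²=0 ⇒ x=−27/16=-1.6875; min R=1−1/(4·16/27)=0.5781>−1
Confirm numerically:
  x=-1.555: |R|=0.87790 <1
  x=-1.330: |R|=0.71824 <1
  x=-1.191: |R|=0.64958 <1
  x=-1.169: |R|=0.64081 <1
  x=-1.987: |R|=1.35266 >1
  x=-1.887: |R|=1.22309 >1
So |R|<1 on (-1.6875, 0).

z* = -1.6875.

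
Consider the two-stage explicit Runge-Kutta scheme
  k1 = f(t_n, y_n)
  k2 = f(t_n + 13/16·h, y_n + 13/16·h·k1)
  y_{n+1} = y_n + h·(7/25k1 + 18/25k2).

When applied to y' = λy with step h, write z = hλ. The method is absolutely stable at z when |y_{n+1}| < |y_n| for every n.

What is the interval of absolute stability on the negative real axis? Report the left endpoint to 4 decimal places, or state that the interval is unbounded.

(-1.7094, 0).

Set f=λy, z=hλ:
  k1=λy_n ⇒ h·k1=z·y_n;  k2=λ(1+13/16z)y_n ⇒ h·k2=z(1+13/16z)y_n
  y_{n+1}/y_n = 1 + 7/25z + 18/25z(1+13/16z) = 1 + z + 117/200z²
  so R(z) = 1 + z + 117/200z².

Solve |R(x)|<1 on ℝ⁻.
x=-1.01: |R|=0.5868
R=1: x+117/200x²=0 ⇒ x=−200/117=-1.7094; min R=1−1/(4·117/200)=0.5726>−1
Confirm numerically:
  x=-1.227: |R|=0.65373 <1
  x=-1.224: |R|=0.65243 <1
  x=-0.872: |R|=0.57282 <1
  x=-1.851: |R|=1.15333 >1
  x=-1.760: |R|=1.05210 >1
  x=-1.730: |R|=1.02085 >1
Stable set (-1.7094, 0).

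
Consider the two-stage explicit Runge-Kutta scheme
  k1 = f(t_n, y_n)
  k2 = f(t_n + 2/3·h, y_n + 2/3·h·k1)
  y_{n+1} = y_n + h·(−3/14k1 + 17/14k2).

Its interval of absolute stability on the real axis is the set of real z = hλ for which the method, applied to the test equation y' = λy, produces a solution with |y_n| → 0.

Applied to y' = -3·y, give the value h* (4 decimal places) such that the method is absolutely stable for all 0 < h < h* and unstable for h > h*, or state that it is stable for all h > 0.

Test eqn y'=λy, z=hλ:
  k1=λy_n ⇒ h·k1=z·y_n;  k2=λ(1+2/3z)y_n ⇒ h·k2=z(1+2/3z)y_n
  y_{n+1}/y_n = 1 − 3/14z + 17/14z(1+2/3z) = 1 + z + 17/21z²
  so R(z) = 1 + z + 17/21z².

Find x<0 with |R(x)|<1.
x=-0.82: |R|=0.7243
R=1: x+17/21x²=0 ⇒ x=−21/17=-1.2353; min R=1−1/(4·17/21)=0.6912>−1
Confirm numerically:
  x=-1.147: |R|=0.91802 <1
  x=-1.060: |R|=0.84958 <1
  x=-0.735: |R|=0.70232 <1
  x=-0.583: |R|=0.69215 <1
  x=-1.582: |R|=1.44401 >1
  x=-1.385: |R|=1.16785 >1
  x=-1.336: |R|=1.10892 >1
Stable set (-1.2353, 0).

(-1.2353,0); λ=-3 ⇒ h* = (21/17)/3 = 0.4118.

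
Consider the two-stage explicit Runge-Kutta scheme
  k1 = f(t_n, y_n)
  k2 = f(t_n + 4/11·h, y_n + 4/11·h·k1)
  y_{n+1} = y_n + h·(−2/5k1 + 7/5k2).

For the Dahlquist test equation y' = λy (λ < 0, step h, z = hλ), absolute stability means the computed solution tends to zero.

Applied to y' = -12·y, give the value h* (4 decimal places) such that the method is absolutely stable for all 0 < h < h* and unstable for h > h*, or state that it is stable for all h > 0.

(-1.9643,0); λ=-12 ⇒ h* = (55/28)/12 = 0.1637.

Set f=λy, z=hλ:
  k1=λy_n ⇒ h·k1=z·y_n;  k2=λ(1+4/11z)y_n ⇒ h·k2=z(1+4/11z)y_n
  y_{n+1}/y_n = 1 − 2/5z + 7/5z(1+4/11z) = 1 + z + 28/55z²
  so R(z) = 1 + z + 28/55z².

Boundary: |R(x)|=1, x<0.
x=-0.64: |R|=0.5685
R=1: x+28/55x²=0 ⇒ x=−55/28=-1.9643; min R=1−1/(4·28/55)=0.5089>−1
Confirm numerically:
  x=-1.899: |R|=0.93688 <1
  x=-1.658: |R|=0.74147 <1
  x=-1.104: |R|=0.51649 <1
  x=-0.905: |R|=0.51196 <1
  x=-2.316: |R|=1.41469 >1
  x=-2.295: |R|=1.38639 >1
Interval (-1.9643, 0).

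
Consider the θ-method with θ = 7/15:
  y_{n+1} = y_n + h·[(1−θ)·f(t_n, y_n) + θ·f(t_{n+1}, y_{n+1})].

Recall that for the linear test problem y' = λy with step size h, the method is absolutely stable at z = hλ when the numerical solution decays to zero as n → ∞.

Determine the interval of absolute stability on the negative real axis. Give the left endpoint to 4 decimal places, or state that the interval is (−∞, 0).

z∈(-30.0000,0).

Set f=λy, z=hλ:
  y_{n+1} = y_n + z·[8/15·y_n + 7/15·y_{n+1}] ⇒ (1 − 7/15z)y_{n+1} = (1 + 8/15z)y_n
  ⇒ R(z) = (1 + 8/15z)/(1 − 7/15z).

Need |R(x)|<1, x<0.
x=-0.59: |R|=0.5374
R=−1: 1+8/15x = −1+7/15x ⇒ -1/15x=2 ⇒ x=2/(-1/15)=-30.0000
Confirm numerically:
  x=-18.442: |R|=0.91979 <1
  x=-17.638: |R|=0.91072 <1
  x=-17.321: |R|=0.90694 <1
  x=-12.985: |R|=0.83932 <1
  x=-30.225: |R|=1.00099 >1
  x=-30.076: |R|=1.00034 >1
Stable set (-30.0000, 0).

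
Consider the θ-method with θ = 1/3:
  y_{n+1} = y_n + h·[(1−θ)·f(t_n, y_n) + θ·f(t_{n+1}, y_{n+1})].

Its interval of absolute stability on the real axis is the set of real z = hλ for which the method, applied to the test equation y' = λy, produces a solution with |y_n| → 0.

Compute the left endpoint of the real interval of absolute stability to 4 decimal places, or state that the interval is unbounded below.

With y'=λy (z=hλ):
  y_{n+1} = y_n + z·[2/3·y_n + 1/3·y_{n+1}] ⇒ (1 − 1/3z)y_{n+1} = (1 + 2/3z)y_n
  so R(z) = (1 + 2/3z)/(1 − 1/3z).

Solve |R(x)|<1 on ℝ⁻.
x=-0.33: |R|=0.7027
R=−1: 1+2/3x = −1+1/3x ⇒ -1/3x=2 ⇒ x=2/(-1/3)=-6.0000
Confirm numerically:
  x=-5.874: |R|=0.98580 <1
  x=-4.764: |R|=0.84080 <1
  x=-4.034: |R|=0.72050 <1
  x=-6.412: |R|=1.04377 >1
  x=-6.401: |R|=1.04266 >1
Interval (-6.0000, 0).

left endpoint -6.0000.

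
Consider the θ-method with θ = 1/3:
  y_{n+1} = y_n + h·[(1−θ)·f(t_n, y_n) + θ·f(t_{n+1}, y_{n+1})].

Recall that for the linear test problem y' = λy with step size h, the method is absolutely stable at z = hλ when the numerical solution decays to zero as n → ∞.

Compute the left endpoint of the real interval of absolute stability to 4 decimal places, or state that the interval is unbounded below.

z* = -6.0000.

On y'=λy, z=hλ:
  y_{n+1} = y_n + z·[2/3·y_n + 1/3·y_{n+1}] ⇒ (1 − 1/3z)y_{n+1} = (1 + 2/3z)y_n
  Hence R(z) = (1 + 2/3z)/(1 − 1/3z).

Find x<0 with |R(x)|<1.
x=-1.41: |R|=0.0408
R=−1: 1+2/3x = −1+1/3x ⇒ -1/3x=2 ⇒ x=2/(-1/3)=-6.0000
Confirm numerically:
  x=-5.765: |R|=0.97319 <1
  x=-5.706: |R|=0.96623 <1
  x=-5.529: |R|=0.94478 <1
  x=-3.724: |R|=0.66151 <1
  x=-6.382: |R|=1.04072 >1
  x=-6.246: |R|=1.02661 >1
Stable set (-6.0000, 0).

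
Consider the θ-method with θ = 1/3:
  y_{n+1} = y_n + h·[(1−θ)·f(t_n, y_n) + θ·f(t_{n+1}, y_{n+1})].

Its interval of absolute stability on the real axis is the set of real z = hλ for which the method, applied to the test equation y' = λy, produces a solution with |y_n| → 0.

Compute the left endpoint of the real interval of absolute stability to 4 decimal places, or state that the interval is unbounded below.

left endpoint -6.0000.

Set f=λy, z=hλ:
  y_{n+1} = y_n + z·[2/3·y_n + 1/3·y_{n+1}] ⇒ (1 − 1/3z)y_{n+1} = (1 + 2/3z)y_n
  R(z) = (1 + 2/3z)/(1 − 1/3z).

Boundary: |R(x)|=1, x<0.
x=-0.46: |R|=0.6012
R=−1: 1+2/3x = −1+1/3x ⇒ -1/3x=2 ⇒ x=2/(-1/3)=-6.0000
Confirm numerically:
  x=-5.222: |R|=0.90538 <1
  x=-4.004: |R|=0.71502 <1
  x=-3.261: |R|=0.56253 <1
  x=-6.133: |R|=1.01456 >1
  x=-6.078: |R|=1.00859 >1
Interval (-6.0000, 0).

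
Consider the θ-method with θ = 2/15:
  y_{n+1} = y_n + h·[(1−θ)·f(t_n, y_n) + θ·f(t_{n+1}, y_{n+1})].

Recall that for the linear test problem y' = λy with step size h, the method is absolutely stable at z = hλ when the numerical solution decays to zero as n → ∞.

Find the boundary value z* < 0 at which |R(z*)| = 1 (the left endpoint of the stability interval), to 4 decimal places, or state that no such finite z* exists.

With y'=λy (z=hλ):
  y_{n+1} = y_n + z·[13/15·y_n + 2/15·y_{n+1}] ⇒ (1 − 2/15z)y_{n+1} = (1 + 13/15z)y_n
  ⇒ R(z) = (1 + 13/15z)/(1 − 2/15z).

Solve |R(x)|<1 on ℝ⁻.
x=-1.39: |R|=0.1727
R=−1: 1+13/15x = −1+2/15x ⇒ -11/15x=2 ⇒ x=2/(-11/15)=-2.7273
Confirm numerically:
  x=-2.338: |R|=0.78237 <1
  x=-2.202: |R|=0.70223 <1
  x=-1.831: |R|=0.47171 <1
  x=-1.294: |R|=0.10359 <1
  x=-3.148: |R|=1.21732 >1
  x=-3.040: |R|=1.16319 >1
So |R|<1 on (-2.7273, 0).

z* = -2.7273.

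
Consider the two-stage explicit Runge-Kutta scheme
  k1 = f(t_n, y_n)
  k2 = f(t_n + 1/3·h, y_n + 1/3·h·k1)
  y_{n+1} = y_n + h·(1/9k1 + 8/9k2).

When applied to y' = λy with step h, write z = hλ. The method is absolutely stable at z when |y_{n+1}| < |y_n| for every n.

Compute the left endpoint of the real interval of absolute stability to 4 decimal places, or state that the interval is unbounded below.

left endpoint -3.3750.

On y'=λy, z=hλ:
  k1=λy_n ⇒ h·k1=z·y_n;  k2=λ(1+1/3z)y_n ⇒ h·k2=z(1+1/3z)y_n
  y_{n+1}/y_n = 1 + 1/9z + 8/9z(1+1/3z) = 1 + z + 8/27z²
  ⇒ R(z) = 1 + z + 8/27z².

Solve |R(x)|<1 on ℝ⁻.
x=-0.64: |R|=0.4814
R=1: x+8/27x²=0 ⇒ x=−27/8=-3.3750; min R=1−1/(4·8/27)=0.1562>−1
Confirm numerically:
  x=-2.799: |R|=0.52230 <1
  x=-2.327: |R|=0.27742 <1
  x=-1.947: |R|=0.17620 <1
  x=-3.868: |R|=1.56501 >1
  x=-3.526: |R|=1.15776 >1
So |R|<1 on (-3.3750, 0).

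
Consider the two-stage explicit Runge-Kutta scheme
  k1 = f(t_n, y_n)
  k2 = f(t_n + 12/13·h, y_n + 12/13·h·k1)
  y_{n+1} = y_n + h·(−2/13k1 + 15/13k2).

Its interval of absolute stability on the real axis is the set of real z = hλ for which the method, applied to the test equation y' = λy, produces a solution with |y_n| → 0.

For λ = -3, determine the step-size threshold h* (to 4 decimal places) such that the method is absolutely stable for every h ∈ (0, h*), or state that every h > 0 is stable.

Set f=λy, z=hλ:
  k1=λy_n ⇒ h·k1=z·y_n;  k2=λ(1+12/13z)y_n ⇒ h·k2=z(1+12/13z)y_n
  y_{n+1}/y_n = 1 − 2/13z + 15/13z(1+12/13z) = 1 + z + 180/169z²
  R(z) = 1 + z + 180/169z².

Solve |R(x)|<1 on ℝ⁻.
x=-1.5: |R|=1.8964
R=1: x+180/169x²=0 ⇒ x=−169/180=-0.9389; min R=1−1/(4·180/169)=0.7653>−1
Confirm numerically:
  x=-0.610: |R|=0.78632 <1
  x=-0.527: |R|=0.76881 <1
  x=-0.452: |R|=0.76560 <1
  x=-1.421: |R|=1.72967 >1
  x=-1.237: |R|=1.39277 >1
Stable set (-0.9389, 0).

(-0.9389,0); λ=-3 ⇒ h* = (169/180)/3 = 0.3130.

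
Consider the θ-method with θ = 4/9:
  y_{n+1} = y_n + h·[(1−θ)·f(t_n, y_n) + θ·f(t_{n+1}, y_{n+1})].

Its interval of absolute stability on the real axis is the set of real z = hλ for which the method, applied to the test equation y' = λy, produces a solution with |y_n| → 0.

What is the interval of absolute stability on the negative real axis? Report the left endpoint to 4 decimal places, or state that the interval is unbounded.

On y'=λy, z=hλ:
  y_{n+1} = y_n + z·[5/9·y_n + 4/9·y_{n+1}] ⇒ (1 − 4/9z)y_{n+1} = (1 + 5/9z)y_n
  so R(z) = (1 + 5/9z)/(1 − 4/9z).

Solve |R(x)|<1 on ℝ⁻.
x=-1.37: |R|=0.1485
R=−1: 1+5/9x = −1+4/9x ⇒ -1/9x=2 ⇒ x=2/(-1/9)=-18.0000
Confirm numerically:
  x=-17.144: |R|=0.98897 <1
  x=-14.737: |R|=0.95198 <1
  x=-11.268: |R|=0.87550 <1
  x=-18.584: |R|=1.00701 >1
  x=-18.251: |R|=1.00306 >1
  x=-18.034: |R|=1.00042 >1
Stable set (-18.0000, 0).

z∈(-18.0000,0).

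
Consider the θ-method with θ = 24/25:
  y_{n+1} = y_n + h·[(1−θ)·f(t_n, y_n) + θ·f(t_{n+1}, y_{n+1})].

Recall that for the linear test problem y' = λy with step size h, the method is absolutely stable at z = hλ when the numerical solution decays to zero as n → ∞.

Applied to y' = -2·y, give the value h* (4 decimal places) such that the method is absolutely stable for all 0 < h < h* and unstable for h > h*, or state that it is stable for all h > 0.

On y'=λy, z=hλ:
  y_{n+1} = y_n + z·[1/25·y_n + 24/25·y_{n+1}] ⇒ (1 − 24/25z)y_{n+1} = (1 + 1/25z)y_n
  ⇒ R(z) = (1 + 1/25z)/(1 − 24/25z).

Need |R(x)|<1, x<0.
x=-1.52: |R|=0.3819
x=-2: |R|=0.3151
x=-10: |R|=0.0566
x=-100: |R|=0.0309
θ=24/25≥1/2 ⇒ |1+1/25x|<|1−24/25x| ∀x<0 ⇒ stable on all of ℝ⁻.

(−∞, 0) — no finite endpoint. Any h>0 works for λ=-2.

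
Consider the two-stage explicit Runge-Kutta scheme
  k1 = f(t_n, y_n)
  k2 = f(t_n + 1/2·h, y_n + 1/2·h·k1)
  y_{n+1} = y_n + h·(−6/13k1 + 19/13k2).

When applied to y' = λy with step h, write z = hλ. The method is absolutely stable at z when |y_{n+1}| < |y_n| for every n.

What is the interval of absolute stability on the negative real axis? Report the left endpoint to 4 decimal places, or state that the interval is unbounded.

z∈(-1.3684,0).

With y'=λy (z=hλ):
  k1=λy_n ⇒ h·k1=z·y_n;  k2=λ(1+1/2z)y_n ⇒ h·k2=z(1+1/2z)y_n
  y_{n+1}/y_n = 1 − 6/13z + 19/13z(1+1/2z) = 1 + z + 19/26z²
  Hence R(z) = 1 + z + 19/26z².

Find x<0 with |R(x)|<1.
x=-1.66: |R|=1.3537
R=1: x+19/26x²=0 ⇒ x=−26/19=-1.3684; min R=1−1/(4·19/26)=0.6579>−1
Confirm numerically:
  x=-1.112: |R|=0.79163 <1
  x=-1.106: |R|=0.78790 <1
  x=-1.080: |R|=0.77237 <1
  x=-0.738: |R|=0.66001 <1
  x=-1.833: |R|=1.62230 >1
  x=-1.587: |R|=1.25349 >1
So |R|<1 on (-1.3684, 0).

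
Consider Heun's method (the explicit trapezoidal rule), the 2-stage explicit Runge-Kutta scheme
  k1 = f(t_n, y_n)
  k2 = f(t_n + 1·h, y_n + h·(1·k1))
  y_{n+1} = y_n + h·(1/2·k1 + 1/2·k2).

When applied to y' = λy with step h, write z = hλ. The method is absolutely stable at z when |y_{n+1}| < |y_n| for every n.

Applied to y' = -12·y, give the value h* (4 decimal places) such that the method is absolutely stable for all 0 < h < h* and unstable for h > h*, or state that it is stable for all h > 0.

Set f=λy, z=hλ:
  order 2, 2-stage ⇒ R(z)=1+z+z^2/2
  (e.g. R(-0.56)=0.59680, |R|=0.59680)

Find x<0 with |R(x)|<1.
x=-0.56: |R|=0.5968
|R(-1.83)|=0.8445 |R(-1.64)|=0.7048 |R(-1.14)|=0.5098
Bisect:
  x_lo=-2.8396 |R|=2.1921  x_hi=-0.2047 |R|=0.8162
  mid=-1.52219 |R|=0.63634 →hi
  mid=-2.18092 |R|=1.19728 →lo
  mid=-1.85156 |R|=0.86257 →hi
  mid=-2.01624 |R|=1.01637 →lo
  mid=-1.93390 |R|=0.93608 →hi
  mid=-1.97507 |R|=0.97538 →hi
  mid=-1.99565 |R|=0.99566 →hi
  mid=-2.00594 |R|=1.00596 →lo
  ...
  [-2.00015,-1.99999] ⇒ x*=-2.0000
Stable set (-2.0000, 0).

(-2.0000,0); λ=-12 ⇒ h* = 0.1667.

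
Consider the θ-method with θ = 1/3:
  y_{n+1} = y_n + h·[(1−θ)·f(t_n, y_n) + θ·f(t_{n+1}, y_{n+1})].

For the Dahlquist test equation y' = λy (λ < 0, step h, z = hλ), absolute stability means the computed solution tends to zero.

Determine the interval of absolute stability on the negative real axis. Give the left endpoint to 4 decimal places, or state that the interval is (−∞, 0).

With y'=λy (z=hλ):
  y_{n+1} = y_n + z·[2/3·y_n + 1/3·y_{n+1}] ⇒ (1 − 1/3z)y_{n+1} = (1 + 2/3z)y_n
  Hence R(z) = (1 + 2/3z)/(1 − 1/3z).

Boundary: |R(x)|=1, x<0.
x=-1.27: |R|=0.1077
R=−1: 1+2/3x = −1+1/3x ⇒ -1/3x=2 ⇒ x=2/(-1/3)=-6.0000
Confirm numerically:
  x=-3.619: |R|=0.64028 <1
  x=-3.314: |R|=0.57460 <1
  x=-3.000: |R|=0.50000 <1
  x=-6.480: |R|=1.05063 >1
  x=-6.431: |R|=1.04570 >1
  x=-6.383: |R|=1.04082 >1
Interval (-6.0000, 0).

(-6.0000, 0).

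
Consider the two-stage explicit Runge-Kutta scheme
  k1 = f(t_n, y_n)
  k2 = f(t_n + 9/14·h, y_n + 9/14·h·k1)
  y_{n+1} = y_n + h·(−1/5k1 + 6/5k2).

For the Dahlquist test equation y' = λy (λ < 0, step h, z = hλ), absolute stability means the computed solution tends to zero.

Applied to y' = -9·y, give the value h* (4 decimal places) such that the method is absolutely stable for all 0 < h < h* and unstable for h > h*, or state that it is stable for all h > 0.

With y'=λy (z=hλ):
  k1=λy_n ⇒ h·k1=z·y_n;  k2=λ(1+9/14z)y_n ⇒ h·k2=z(1+9/14z)y_n
  y_{n+1}/y_n = 1 − 1/5z + 6/5z(1+9/14z) = 1 + z + 27/35z²
  Hence R(z) = 1 + z + 27/35z².

Solve |R(x)|<1 on ℝ⁻.
x=-0.4: |R|=0.7234
R=1: x+27/35x²=0 ⇒ x=−35/27=-1.2963; min R=1−1/(4·27/35)=0.6759>−1
Confirm numerically:
  x=-1.275: |R|=0.97905 <1
  x=-1.242: |R|=0.94798 <1
  x=-0.950: |R|=0.74621 <1
  x=-1.786: |R|=1.67470 >1
  x=-1.492: |R|=1.22525 >1
  x=-1.429: |R|=1.14629 >1
Stable set (-1.2963, 0).

(-1.2963,0); λ=-9 ⇒ h* = (35/27)/9 = 0.1440.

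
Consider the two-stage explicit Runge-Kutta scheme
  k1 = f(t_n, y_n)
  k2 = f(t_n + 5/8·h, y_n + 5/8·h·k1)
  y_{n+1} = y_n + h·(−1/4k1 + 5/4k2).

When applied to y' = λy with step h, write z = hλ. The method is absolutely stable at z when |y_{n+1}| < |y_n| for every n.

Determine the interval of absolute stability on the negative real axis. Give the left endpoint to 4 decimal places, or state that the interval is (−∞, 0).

Test eqn y'=λy, z=hλ:
  k1=λy_n ⇒ h·k1=z·y_n;  k2=λ(1+5/8z)y_n ⇒ h·k2=z(1+5/8z)y_n
  y_{n+1}/y_n = 1 − 1/4z + 5/4z(1+5/8z) = 1 + z + 25/32z²
  R(z) = 1 + z + 25/32z².

Boundary: |R(x)|=1, x<0.
x=-0.56: |R|=0.6850
R=1: x+25/32x²=0 ⇒ x=−32/25=-1.2800; min R=1−1/(4·25/32)=0.6800>−1
Confirm numerically:
  x=-1.043: |R|=0.80688 <1
  x=-1.007: |R|=0.78523 <1
  x=-0.996: |R|=0.77901 <1
  x=-0.932: |R|=0.74661 <1
  x=-1.808: |R|=1.74580 >1
  x=-1.425: |R|=1.16143 >1
  x=-1.369: |R|=1.09519 >1
Interval (-1.2800, 0).

z∈(-1.2800,0).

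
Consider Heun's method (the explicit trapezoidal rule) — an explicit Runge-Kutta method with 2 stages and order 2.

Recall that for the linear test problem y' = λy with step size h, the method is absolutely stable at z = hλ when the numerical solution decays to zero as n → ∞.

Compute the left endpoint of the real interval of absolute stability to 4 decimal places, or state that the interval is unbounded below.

left endpoint -2.0000.

Test eqn y'=λy, z=hλ:
  order 2, 2-stage ⇒ R(z)=1+z+z^2/2
  (e.g. R(-1.45)=0.60125, |R|=0.60125)

Solve |R(x)|<1 on ℝ⁻.
x=-1.45: |R|=0.6013
|R(-2.19)|=1.2080 |R(-1.33)|=0.5544 |R(-0.81)|=0.5181
Bisect:
  x_lo=-2.3338 |R|=1.3896  x_hi=-0.1509 |R|=0.8605
  mid=-1.24237 |R|=0.52937 →hi
  mid=-1.78810 |R|=0.81055 →hi
  mid=-2.06097 |R|=1.06283 →lo
  mid=-1.92454 |R|=0.92738 →hi
  mid=-1.99275 |R|=0.99278 →hi
  mid=-2.02686 |R|=1.02722 →lo
  mid=-2.00981 |R|=1.00985 →lo
  mid=-2.00128 |R|=1.00128 →lo
  mid=-1.99702 |R|=0.99702 →hi
  mid=-1.99915 |R|=0.99915 →hi
  ...
  [-2.00008,-1.99995] ⇒ x*=-2.0000
So |R|<1 on (-2.0000, 0).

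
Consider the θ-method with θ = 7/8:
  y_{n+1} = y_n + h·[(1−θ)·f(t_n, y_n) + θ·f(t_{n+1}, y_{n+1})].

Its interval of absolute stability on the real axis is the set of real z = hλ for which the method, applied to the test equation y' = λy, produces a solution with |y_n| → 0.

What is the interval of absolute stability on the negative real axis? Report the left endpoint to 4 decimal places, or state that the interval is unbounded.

Set f=λy, z=hλ:
  y_{n+1} = y_n + z·[1/8·y_n + 7/8·y_{n+1}] ⇒ (1 − 7/8z)y_{n+1} = (1 + 1/8z)y_n
  Hence R(z) = (1 + 1/8z)/(1 − 7/8z).

Solve |R(x)|<1 on ℝ⁻.
x=-1.79: |R|=0.3025
x=-2: |R|=0.2727
x=-10: |R|=0.0256
x=-100: |R|=0.1299
θ=7/8≥1/2 ⇒ |1+1/8x|<|1−7/8x| ∀x<0 ⇒ unbounded interval.

(−∞, 0) — no finite endpoint.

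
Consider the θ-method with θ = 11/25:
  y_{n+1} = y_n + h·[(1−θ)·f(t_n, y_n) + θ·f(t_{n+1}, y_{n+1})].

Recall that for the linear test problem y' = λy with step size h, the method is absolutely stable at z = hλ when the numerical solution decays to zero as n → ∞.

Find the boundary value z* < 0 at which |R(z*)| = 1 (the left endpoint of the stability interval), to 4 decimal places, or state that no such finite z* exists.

With y'=λy (z=hλ):
  y_{n+1} = y_n + z·[14/25·y_n + 11/25·y_{n+1}] ⇒ (1 − 11/25z)y_{n+1} = (1 + 14/25z)y_n
  ⇒ R(z) = (1 + 14/25z)/(1 − 11/25z).

Find x<0 with |R(x)|<1.
x=-1.62: |R|=0.0542
R=−1: 1+14/25x = −1+11/25x ⇒ -3/25x=2 ⇒ x=2/(-3/25)=-16.6667
Confirm numerically:
  x=-12.777: |R|=0.92951 <1
  x=-12.104: |R|=0.91345 <1
  x=-10.813: |R|=0.87800 <1
  x=-9.911: |R|=0.84878 <1
  x=-17.184: |R|=1.00725 >1
  x=-17.152: |R|=1.00681 >1
  x=-17.015: |R|=1.00493 >1
So |R|<1 on (-16.6667, 0).

left endpoint -16.6667.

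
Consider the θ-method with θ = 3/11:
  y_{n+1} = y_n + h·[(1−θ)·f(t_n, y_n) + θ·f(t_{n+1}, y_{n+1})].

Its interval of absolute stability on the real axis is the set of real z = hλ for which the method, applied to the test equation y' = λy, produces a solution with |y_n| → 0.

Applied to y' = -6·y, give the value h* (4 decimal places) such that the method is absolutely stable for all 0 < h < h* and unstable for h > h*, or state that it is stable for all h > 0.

With y'=λy (z=hλ):
  y_{n+1} = y_n + z·[8/11·y_n + 3/11·y_{n+1}] ⇒ (1 − 3/11z)y_{n+1} = (1 + 8/11z)y_n
  so R(z) = (1 + 8/11z)/(1 − 3/11z).

Boundary: |R(x)|=1, x<0.
x=-0.67: |R|=0.4335
R=−1: 1+8/11x = −1+3/11x ⇒ -5/11x=2 ⇒ x=2/(-5/11)=-4.4000
Confirm numerically:
  x=-3.889: |R|=0.88728 <1
  x=-2.194: |R|=0.37265 <1
  x=-1.940: |R|=0.26873 <1
  x=-1.767: |R|=0.19238 <1
  x=-4.825: |R|=1.08342 >1
  x=-4.472: |R|=1.01474 >1
Interval (-4.4000, 0).

(-4.4000,0); λ=-6 ⇒ h* = (22/5)/6 = 0.7333.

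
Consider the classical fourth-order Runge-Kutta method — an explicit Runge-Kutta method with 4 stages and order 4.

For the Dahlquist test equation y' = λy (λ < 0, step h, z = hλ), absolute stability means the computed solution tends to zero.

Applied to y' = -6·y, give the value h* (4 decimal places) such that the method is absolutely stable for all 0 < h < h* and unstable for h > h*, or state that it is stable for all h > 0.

Set f=λy, z=hλ:
  order 4, 4-stage ⇒ R(z)=1+z+z^2/2+z^3/6+z^4/24
  (e.g. R(-1.3)=0.29784, |R|=0.29784)

Need |R(x)|<1, x<0.
x=-1.3: |R|=0.2978
|R(-2.52)|=0.6683 |R(-2.15)|=0.3952 |R(-1.92)|=0.3098
Bisect:
  x_lo=-3.1604 |R|=1.7294  x_hi=-0.2095 |R|=0.8110
  mid=-1.68497 |R|=0.27314 →hi
  mid=-2.42270 |R|=0.57749 →hi
  mid=-2.79156 |R|=1.00950 →lo
  mid=-2.60713 |R|=0.76298 →hi
  mid=-2.69935 |R|=0.87797 →hi
  mid=-2.74546 |R|=0.94158 →hi
  mid=-2.76851 |R|=0.97499 →hi
  mid=-2.78004 |R|=0.99210 →hi
  mid=-2.78580 |R|=1.00076 →lo
  mid=-2.78292 |R|=0.99643 →hi
  ...
  [-2.78544,-2.78526] ⇒ x*=-2.7853
Stable set (-2.7853, 0).

(-2.7853,0); λ=-6 ⇒ h* = 0.4642.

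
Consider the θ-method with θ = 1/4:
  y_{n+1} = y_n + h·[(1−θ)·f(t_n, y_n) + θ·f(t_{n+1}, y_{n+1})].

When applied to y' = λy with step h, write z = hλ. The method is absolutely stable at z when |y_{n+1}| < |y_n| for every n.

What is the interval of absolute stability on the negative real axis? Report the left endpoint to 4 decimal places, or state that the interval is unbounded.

Set f=λy, z=hλ:
  y_{n+1} = y_n + z·[3/4·y_n + 1/4·y_{n+1}] ⇒ (1 − 1/4z)y_{n+1} = (1 + 3/4z)y_n
  ⇒ R(z) = (1 + 3/4z)/(1 − 1/4z).

Boundary: |R(x)|=1, x<0.
x=-0.52: |R|=0.5398
R=−1: 1+3/4x = −1+1/4x ⇒ -1/2x=2 ⇒ x=2/(-1/2)=-4.0000
Confirm numerically:
  x=-3.918: |R|=0.97929 <1
  x=-3.066: |R|=0.73564 <1
  x=-1.800: |R|=0.24138 <1
  x=-4.318: |R|=1.07646 >1
  x=-4.221: |R|=1.05376 >1
Stable set (-4.0000, 0).

z∈(-4.0000,0).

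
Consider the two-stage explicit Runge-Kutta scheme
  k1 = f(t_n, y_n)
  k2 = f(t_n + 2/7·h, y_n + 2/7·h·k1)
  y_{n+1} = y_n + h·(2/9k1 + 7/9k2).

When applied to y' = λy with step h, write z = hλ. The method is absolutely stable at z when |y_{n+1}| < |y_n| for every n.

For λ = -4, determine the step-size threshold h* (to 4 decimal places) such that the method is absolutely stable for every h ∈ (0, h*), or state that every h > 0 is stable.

(-4.5000,0); λ=-4 ⇒ h* = (9/2)/4 = 1.1250.

Set f=λy, z=hλ:
  k1=λy_n ⇒ h·k1=z·y_n;  k2=λ(1+2/7z)y_n ⇒ h·k2=z(1+2/7z)y_n
  y_{n+1}/y_n = 1 + 2/9z + 7/9z(1+2/7z) = 1 + z + 2/9z²
  Hence R(z) = 1 + z + 2/9z².

Solve |R(x)|<1 on ℝ⁻.
x=-0.79: |R|=0.3487
R=1: x+2/9x²=0 ⇒ x=−9/2=-4.5000; min R=1−1/(4·2/9)=-0.1250>−1
Confirm numerically:
  x=-4.225: |R|=0.74181 <1
  x=-2.690: |R|=0.08198 <1
  x=-1.957: |R|=0.10592 <1
  x=-4.880: |R|=1.41209 >1
  x=-4.723: |R|=1.23405 >1
  x=-4.703: |R|=1.21216 >1
So |R|<1 on (-4.5000, 0).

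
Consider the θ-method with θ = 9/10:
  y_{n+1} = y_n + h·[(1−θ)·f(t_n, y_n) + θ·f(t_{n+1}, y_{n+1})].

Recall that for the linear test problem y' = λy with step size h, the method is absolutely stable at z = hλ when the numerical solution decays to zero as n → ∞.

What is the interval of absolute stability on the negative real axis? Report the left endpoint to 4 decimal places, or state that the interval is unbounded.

interval (−∞, 0).

Test eqn y'=λy, z=hλ:
  y_{n+1} = y_n + z·[1/10·y_n + 9/10·y_{n+1}] ⇒ (1 − 9/10z)y_{n+1} = (1 + 1/10z)y_n
  ⇒ R(z) = (1 + 1/10z)/(1 − 9/10z).

Find x<0 with |R(x)|<1.
x=-1.14: |R|=0.4373
x=-2: |R|=0.2857
x=-10: |R|=0.0000
x=-100: |R|=0.0989
θ=9/10≥1/2 ⇒ |1+1/10x|<|1−9/10x| ∀x<0 ⇒ interval (−∞,0).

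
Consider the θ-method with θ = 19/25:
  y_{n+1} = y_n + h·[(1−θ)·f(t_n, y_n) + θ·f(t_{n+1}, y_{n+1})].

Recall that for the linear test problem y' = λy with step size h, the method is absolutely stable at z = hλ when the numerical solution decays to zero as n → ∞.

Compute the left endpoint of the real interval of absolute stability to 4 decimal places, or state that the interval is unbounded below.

(−∞, 0) — no finite endpoint.

On y'=λy, z=hλ:
  y_{n+1} = y_n + z·[6/25·y_n + 19/25·y_{n+1}] ⇒ (1 − 19/25z)y_{n+1} = (1 + 6/25z)y_n
  Hence R(z) = (1 + 6/25z)/(1 − 19/25z).

Solve |R(x)|<1 on ℝ⁻.
x=-1.07: |R|=0.4099
x=-2: |R|=0.2063
x=-10: |R|=0.1628
x=-100: |R|=0.2987
θ=19/25≥1/2 ⇒ |1+6/25x|<|1−19/25x| ∀x<0 ⇒ interval (−∞,0).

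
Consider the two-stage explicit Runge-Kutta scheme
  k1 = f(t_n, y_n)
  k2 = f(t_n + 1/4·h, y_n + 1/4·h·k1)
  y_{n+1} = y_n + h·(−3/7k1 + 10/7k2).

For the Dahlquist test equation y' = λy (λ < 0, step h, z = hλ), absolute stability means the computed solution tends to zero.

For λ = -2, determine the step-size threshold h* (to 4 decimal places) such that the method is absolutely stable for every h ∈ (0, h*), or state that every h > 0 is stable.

(-2.8000,0); λ=-2 ⇒ h* = (14/5)/2 = 1.4000.

On y'=λy, z=hλ:
  k1=λy_n ⇒ h·k1=z·y_n;  k2=λ(1+1/4z)y_n ⇒ h·k2=z(1+1/4z)y_n
  y_{n+1}/y_n = 1 − 3/7z + 10/7z(1+1/4z) = 1 + z + 5/14z²
  so R(z) = 1 + z + 5/14z².

Boundary: |R(x)|=1, x<0.
x=-0.97: |R|=0.3660
R=1: x+5/14x²=0 ⇒ x=−14/5=-2.8000; min R=1−1/(4·5/14)=0.3000>−1
Confirm numerically:
  x=-2.627: |R|=0.83769 <1
  x=-2.032: |R|=0.44265 <1
  x=-1.733: |R|=0.33960 <1
  x=-3.217: |R|=1.47910 >1
  x=-2.889: |R|=1.09183 >1
  x=-2.854: |R|=1.05504 >1
So |R|<1 on (-2.8000, 0).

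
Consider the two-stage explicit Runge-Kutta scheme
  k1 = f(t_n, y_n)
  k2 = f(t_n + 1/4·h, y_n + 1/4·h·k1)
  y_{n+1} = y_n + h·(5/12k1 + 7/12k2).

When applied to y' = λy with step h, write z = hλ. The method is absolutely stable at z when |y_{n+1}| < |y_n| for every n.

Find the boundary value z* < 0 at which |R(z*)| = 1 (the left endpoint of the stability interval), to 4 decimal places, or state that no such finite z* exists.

z* = -6.8571.

On y'=λy, z=hλ:
  k1=λy_n ⇒ h·k1=z·y_n;  k2=λ(1+1/4z)y_n ⇒ h·k2=z(1+1/4z)y_n
  y_{n+1}/y_n = 1 + 5/12z + 7/12z(1+1/4z) = 1 + z + 7/48z²
  ⇒ R(z) = 1 + z + 7/48z².

Boundary: |R(x)|=1, x<0.
x=-0.75: |R|=0.3320
R=1: x+7/48x²=0 ⇒ x=−48/7=-6.8571; min R=1−1/(4·7/48)=-0.7143>−1
Confirm numerically:
  x=-5.919: |R|=0.19021 <1
  x=-5.309: |R|=0.19862 <1
  x=-4.002: |R|=0.66633 <1
  x=-7.310: |R|=1.48276 >1
  x=-7.143: |R|=1.29777 >1
  x=-7.054: |R|=1.20251 >1
So |R|<1 on (-6.8571, 0).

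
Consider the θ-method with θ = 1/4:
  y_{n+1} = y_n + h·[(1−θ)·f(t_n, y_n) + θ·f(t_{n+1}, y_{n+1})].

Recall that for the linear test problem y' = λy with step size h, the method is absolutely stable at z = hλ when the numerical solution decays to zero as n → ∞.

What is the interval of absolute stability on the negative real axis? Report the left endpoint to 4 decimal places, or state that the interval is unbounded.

On y'=λy, z=hλ:
  y_{n+1} = y_n + z·[3/4·y_n + 1/4·y_{n+1}] ⇒ (1 − 1/4z)y_{n+1} = (1 + 3/4z)y_n
  so R(z) = (1 + 3/4z)/(1 − 1/4z).

Need |R(x)|<1, x<0.
x=-0.92: |R|=0.2520
R=−1: 1+3/4x = −1+1/4x ⇒ -1/2x=2 ⇒ x=2/(-1/2)=-4.0000
Confirm numerically:
  x=-3.670: |R|=0.91395 <1
  x=-2.291: |R|=0.45668 <1
  x=-1.695: |R|=0.19052 <1
  x=-4.388: |R|=1.09251 >1
  x=-4.116: |R|=1.02859 >1
So |R|<1 on (-4.0000, 0).

z∈(-4.0000,0).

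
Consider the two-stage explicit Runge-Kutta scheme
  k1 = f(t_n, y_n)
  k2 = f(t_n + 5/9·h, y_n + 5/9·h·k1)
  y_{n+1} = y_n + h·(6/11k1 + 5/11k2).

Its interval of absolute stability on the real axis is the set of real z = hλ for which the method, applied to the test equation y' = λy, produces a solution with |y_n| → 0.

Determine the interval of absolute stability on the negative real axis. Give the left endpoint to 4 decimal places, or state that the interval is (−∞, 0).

With y'=λy (z=hλ):
  k1=λy_n ⇒ h·k1=z·y_n;  k2=λ(1+5/9z)y_n ⇒ h·k2=z(1+5/9z)y_n
  y_{n+1}/y_n = 1 + 6/11z + 5/11z(1+5/9z) = 1 + z + 25/99z²
  so R(z) = 1 + z + 25/99z².

Need |R(x)|<1, x<0.
x=-0.73: |R|=0.4046
R=1: x+25/99x²=0 ⇒ x=−99/25=-3.9600; min R=1−1/(4·25/99)=0.0100>−1
Confirm numerically:
  x=-3.820: |R|=0.86495 <1
  x=-2.980: |R|=0.26253 <1
  x=-2.158: |R|=0.01800 <1
  x=-2.131: |R|=0.01576 <1
  x=-4.405: |R|=1.49501 >1
  x=-4.145: |R|=1.19364 >1
  x=-4.061: |R|=1.10358 >1
So |R|<1 on (-3.9600, 0).

(-3.9600, 0).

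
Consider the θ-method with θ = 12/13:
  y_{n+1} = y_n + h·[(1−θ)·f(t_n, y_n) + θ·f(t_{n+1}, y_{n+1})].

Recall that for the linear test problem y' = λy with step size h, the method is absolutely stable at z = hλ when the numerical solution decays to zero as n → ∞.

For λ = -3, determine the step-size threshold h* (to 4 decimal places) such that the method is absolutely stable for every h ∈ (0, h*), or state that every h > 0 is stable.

Test eqn y'=λy, z=hλ:
  y_{n+1} = y_n + z·[1/13·y_n + 12/13·y_{n+1}] ⇒ (1 − 12/13z)y_{n+1} = (1 + 1/13z)y_n
  so R(z) = (1 + 1/13z)/(1 − 12/13z).

Solve |R(x)|<1 on ℝ⁻.
x=-1.12: |R|=0.4493
x=-2: |R|=0.2973
x=-10: |R|=0.0226
x=-100: |R|=0.0717
θ=12/13≥1/2 ⇒ |1+1/13x|<|1−12/13x| ∀x<0 ⇒ stable on all of ℝ⁻.

unbounded; (−∞, 0). Any h>0 works for λ=-3.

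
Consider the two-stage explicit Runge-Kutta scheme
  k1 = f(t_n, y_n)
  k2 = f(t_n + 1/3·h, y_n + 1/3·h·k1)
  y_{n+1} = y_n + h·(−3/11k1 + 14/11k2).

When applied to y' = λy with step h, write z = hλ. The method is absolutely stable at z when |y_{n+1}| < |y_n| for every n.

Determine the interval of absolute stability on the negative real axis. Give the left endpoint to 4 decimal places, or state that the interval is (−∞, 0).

On y'=λy, z=hλ:
  k1=λy_n ⇒ h·k1=z·y_n;  k2=λ(1+1/3z)y_n ⇒ h·k2=z(1+1/3z)y_n
  y_{n+1}/y_n = 1 − 3/11z + 14/11z(1+1/3z) = 1 + z + 14/33z²
  ⇒ R(z) = 1 + z + 14/33z².

Need |R(x)|<1, x<0.
x=-1.44: |R|=0.4397
R=1: x+14/33x²=0 ⇒ x=−33/14=-2.3571; min R=1−1/(4·14/33)=0.4107>−1
Confirm numerically:
  x=-2.202: |R|=0.85507 <1
  x=-2.174: |R|=0.83109 <1
  x=-1.816: |R|=0.58309 <1
  x=-1.735: |R|=0.54207 <1
  x=-2.776: |R|=1.49329 >1
  x=-2.730: |R|=1.43184 >1
Interval (-2.3571, 0).

z∈(-2.3571,0).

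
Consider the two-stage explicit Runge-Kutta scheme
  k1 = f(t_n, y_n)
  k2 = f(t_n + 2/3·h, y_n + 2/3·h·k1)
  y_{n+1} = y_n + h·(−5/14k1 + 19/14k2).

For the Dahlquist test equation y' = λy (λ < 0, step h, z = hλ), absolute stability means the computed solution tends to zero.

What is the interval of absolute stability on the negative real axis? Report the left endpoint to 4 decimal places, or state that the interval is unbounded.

Set f=λy, z=hλ:
  k1=λy_n ⇒ h·k1=z·y_n;  k2=λ(1+2/3z)y_n ⇒ h·k2=z(1+2/3z)y_n
  y_{n+1}/y_n = 1 − 5/14z + 19/14z(1+2/3z) = 1 + z + 19/21z²
  so R(z) = 1 + z + 19/21z².

Need |R(x)|<1, x<0.
x=-0.36: |R|=0.7573
R=1: x+19/21x²=0 ⇒ x=−21/19=-1.1053; min R=1−1/(4·19/21)=0.7237>−1
Confirm numerically:
  x=-0.974: |R|=0.88433 <1
  x=-0.802: |R|=0.77995 <1
  x=-0.665: |R|=0.73511 <1
  x=-0.448: |R|=0.73359 <1
  x=-1.293: |R|=1.21963 >1
  x=-1.168: |R|=1.06630 >1
  x=-1.138: |R|=1.03371 >1
Stable set (-1.1053, 0).

z∈(-1.1053,0).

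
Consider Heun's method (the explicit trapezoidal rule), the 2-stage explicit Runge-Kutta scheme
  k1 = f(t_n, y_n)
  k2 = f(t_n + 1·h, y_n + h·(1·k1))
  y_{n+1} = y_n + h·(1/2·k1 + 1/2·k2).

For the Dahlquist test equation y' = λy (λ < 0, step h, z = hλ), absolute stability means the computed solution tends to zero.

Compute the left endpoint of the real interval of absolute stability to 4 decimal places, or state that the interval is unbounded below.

On y'=λy, z=hλ:
  order 2, 2-stage ⇒ R(z)=1+z+z^2/2
  (e.g. R(-0.68)=0.55120, |R|=0.55120)

Solve |R(x)|<1 on ℝ⁻.
x=-0.68: |R|=0.5512
|R(-1.75)|=0.7812 |R(-1.13)|=0.5085 |R(-0.96)|=0.5008
Bisect:
  x_lo=-2.8767 |R|=2.2610  x_hi=-0.3872 |R|=0.6877
  mid=-1.63195 |R|=0.69968 →hi
  mid=-2.25432 |R|=1.28666 →lo
  mid=-1.94314 |R|=0.94475 →hi
  mid=-2.09873 |R|=1.10360 →lo
  mid=-2.02093 |R|=1.02115 →lo
  mid=-1.98203 |R|=0.98220 →hi
  mid=-2.00148 |R|=1.00148 →lo
  mid=-1.99176 |R|=0.99179 →hi
  mid=-1.99662 |R|=0.99663 →hi
  ...
  [-2.00012,-1.99996] ⇒ x*=-2.0000
Interval (-2.0000, 0).

left endpoint -2.0000.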